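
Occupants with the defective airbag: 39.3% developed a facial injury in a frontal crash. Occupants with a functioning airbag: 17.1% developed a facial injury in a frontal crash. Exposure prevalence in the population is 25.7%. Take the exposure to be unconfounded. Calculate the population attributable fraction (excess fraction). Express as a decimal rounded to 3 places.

PAF ≈ 0.250

p₁ = 0.393, p₀ = 0.171.
Overall risk P(Y=1) = π·p₁ + (1−π)·p₀ = 0.257×0.393 + 0.743×0.171 = 0.22805.
Under exogeneity, PAF = [P(Y=1) − p₀] / P(Y=1).
PAF = (0.22805 − 0.171) / 0.22805 ≈ 0.2502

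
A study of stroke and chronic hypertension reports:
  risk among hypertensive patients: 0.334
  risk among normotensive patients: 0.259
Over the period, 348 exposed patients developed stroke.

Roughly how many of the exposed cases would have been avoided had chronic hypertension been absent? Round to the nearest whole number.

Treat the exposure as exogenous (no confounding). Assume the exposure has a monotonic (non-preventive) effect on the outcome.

Let p₁ = 0.334, p₀ = 0.259.
PN = (p₁ − p₀)/p₁ = (0.334 − 0.259) / 0.334 ≈ 0.22455.
Attributable cases ≈ PN × (exposed cases) = 0.22455 × 348 ≈ 78.14.

about 78 cases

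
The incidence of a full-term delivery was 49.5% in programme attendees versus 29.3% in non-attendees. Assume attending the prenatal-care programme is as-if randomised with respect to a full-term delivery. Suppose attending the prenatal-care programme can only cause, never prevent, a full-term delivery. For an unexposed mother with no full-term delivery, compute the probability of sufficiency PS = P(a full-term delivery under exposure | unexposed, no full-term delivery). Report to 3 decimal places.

p₁ = 0.495, p₀ = 0.293.
Under exogeneity and monotonicity, PS = (p₁ − p₀) / (1 − p₀).
PS = (0.495 − 0.293) / (1 − 0.293) = 0.202 / 0.707 ≈ 0.2857

PS ≈ 0.286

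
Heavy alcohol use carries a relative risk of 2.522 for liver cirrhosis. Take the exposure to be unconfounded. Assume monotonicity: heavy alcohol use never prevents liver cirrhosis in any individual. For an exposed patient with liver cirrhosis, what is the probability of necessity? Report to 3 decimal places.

Under exogeneity and monotonicity, PN = (RR − 1) / RR = 1 − 1/RR.
PN = (2.522 − 1) / 2.522 = 1.522 / 2.522 ≈ 0.6035

PN ≈ 0.603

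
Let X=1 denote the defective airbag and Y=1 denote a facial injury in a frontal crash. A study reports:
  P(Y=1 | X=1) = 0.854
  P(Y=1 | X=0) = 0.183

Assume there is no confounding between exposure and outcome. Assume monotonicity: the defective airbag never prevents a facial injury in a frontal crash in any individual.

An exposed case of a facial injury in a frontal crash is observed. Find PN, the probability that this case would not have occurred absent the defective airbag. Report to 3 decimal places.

PN ≈ 0.786

Let p₁ = 0.854, p₀ = 0.183.
Under exogeneity and monotonicity, PN = (p₁ − p₀) / p₁.
PN = (0.854 − 0.183) / 0.854 = 0.671 / 0.854 ≈ 0.7857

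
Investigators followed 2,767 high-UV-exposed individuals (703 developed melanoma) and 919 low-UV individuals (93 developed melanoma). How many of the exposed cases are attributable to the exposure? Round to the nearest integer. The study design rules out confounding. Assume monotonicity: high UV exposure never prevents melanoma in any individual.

p₁ = P(outcome | exposed) = 703/2767 = 0.25407
p₀ = P(outcome | unexposed) = 93/919 = 0.1012
PN = (p₁ − p₀)/p₁ = (0.25407 − 0.1012) / 0.25407 ≈ 0.60169.
Attributable cases ≈ PN × (exposed cases) = 0.60169 × 703 ≈ 422.99.

about 423 cases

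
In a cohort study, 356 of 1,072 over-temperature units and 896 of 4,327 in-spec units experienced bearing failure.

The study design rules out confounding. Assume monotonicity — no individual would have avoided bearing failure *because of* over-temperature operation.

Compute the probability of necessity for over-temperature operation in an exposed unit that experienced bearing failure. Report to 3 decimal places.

PN ≈ 0.376

p₁ = P(outcome | exposed) = 356/1072 = 0.33209
p₀ = P(outcome | unexposed) = 896/4327 = 0.20707
Under exogeneity and monotonicity, PN = (p₁ − p₀) / p₁.
PN = (0.33209 − 0.20707) / 0.33209 = 0.12502 / 0.33209 ≈ 0.3765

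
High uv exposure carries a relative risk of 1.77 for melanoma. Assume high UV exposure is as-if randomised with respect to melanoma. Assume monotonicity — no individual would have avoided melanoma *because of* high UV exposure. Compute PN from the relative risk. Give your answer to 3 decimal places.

Under exogeneity and monotonicity, PN = (RR − 1) / RR = 1 − 1/RR.
PN = (1.77 − 1) / 1.77 = 0.77 / 1.77 ≈ 0.4350

PN ≈ 0.435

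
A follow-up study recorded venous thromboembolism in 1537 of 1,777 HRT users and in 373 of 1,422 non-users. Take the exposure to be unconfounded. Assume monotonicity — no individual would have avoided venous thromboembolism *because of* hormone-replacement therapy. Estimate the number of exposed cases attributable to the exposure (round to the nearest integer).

p₁ = P(outcome | exposed) = 1537/1777 = 0.86494
p₀ = P(outcome | unexposed) = 373/1422 = 0.26231
PN = (p₁ − p₀)/p₁ = (0.86494 − 0.26231) / 0.86494 ≈ 0.69673.
Attributable cases ≈ PN × (exposed cases) = 0.69673 × 1537 ≈ 1070.88.

about 1071 cases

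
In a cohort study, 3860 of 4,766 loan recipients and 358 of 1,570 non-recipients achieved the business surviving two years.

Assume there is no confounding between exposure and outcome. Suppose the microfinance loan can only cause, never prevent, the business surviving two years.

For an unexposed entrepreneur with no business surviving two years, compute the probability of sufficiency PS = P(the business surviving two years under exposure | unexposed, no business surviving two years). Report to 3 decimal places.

p₁ = P(outcome | exposed) = 3860/4766 = 0.8099
p₀ = P(outcome | unexposed) = 358/1570 = 0.22803
Under exogeneity and monotonicity, PS = (p₁ − p₀) / (1 − p₀).
PS = (0.8099 − 0.22803) / (1 − 0.22803) = 0.58188 / 0.77197 ≈ 0.7538

PS ≈ 0.754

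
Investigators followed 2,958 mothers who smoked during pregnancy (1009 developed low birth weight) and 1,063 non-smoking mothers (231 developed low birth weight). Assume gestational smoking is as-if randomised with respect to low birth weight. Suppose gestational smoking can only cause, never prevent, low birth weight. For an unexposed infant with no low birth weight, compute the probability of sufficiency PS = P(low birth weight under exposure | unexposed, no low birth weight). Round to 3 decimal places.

p₁ = P(outcome | exposed) = 1009/2958 = 0.34111
p₀ = P(outcome | unexposed) = 231/1063 = 0.21731
Under exogeneity and monotonicity, PS = (p₁ − p₀) / (1 − p₀).
PS = (0.34111 − 0.21731) / (1 − 0.21731) = 0.1238 / 0.78269 ≈ 0.1582

PS ≈ 0.158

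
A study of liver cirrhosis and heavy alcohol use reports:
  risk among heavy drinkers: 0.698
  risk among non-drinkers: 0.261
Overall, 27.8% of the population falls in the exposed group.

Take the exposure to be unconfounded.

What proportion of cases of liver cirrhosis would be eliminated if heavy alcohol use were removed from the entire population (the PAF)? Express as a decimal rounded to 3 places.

Let p₁ = 0.698, p₀ = 0.261.
Overall risk P(Y=1) = π·p₁ + (1−π)·p₀ = 0.278×0.698 + 0.722×0.261 = 0.38249.
Under exogeneity, PAF = [P(Y=1) − p₀] / P(Y=1).
PAF = (0.38249 − 0.261) / 0.38249 ≈ 0.3176

PAF ≈ 0.318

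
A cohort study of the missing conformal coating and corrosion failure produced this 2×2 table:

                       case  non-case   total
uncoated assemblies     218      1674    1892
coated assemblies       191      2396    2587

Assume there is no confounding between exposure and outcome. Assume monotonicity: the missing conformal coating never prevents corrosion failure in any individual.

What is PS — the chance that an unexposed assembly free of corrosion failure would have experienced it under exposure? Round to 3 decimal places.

PS ≈ 0.045

p₁ = P(outcome | exposed) = 218/1892 = 0.11522
p₀ = P(outcome | unexposed) = 191/2587 = 0.073831
Under exogeneity and monotonicity, PS = (p₁ − p₀)/(1 − p₀).
PS = (0.11522 − 0.073831) / 0.92617 ≈ 0.0447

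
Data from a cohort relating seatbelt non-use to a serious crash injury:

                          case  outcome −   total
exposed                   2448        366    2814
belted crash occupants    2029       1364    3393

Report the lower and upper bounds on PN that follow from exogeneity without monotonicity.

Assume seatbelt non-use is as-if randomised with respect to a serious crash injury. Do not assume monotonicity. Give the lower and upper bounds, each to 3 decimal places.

p₁ = P(outcome | exposed) = 2448/2814 = 0.86994
p₀ = P(outcome | unexposed) = 2029/3393 = 0.598
Under exogeneity alone the bounds on PN are max{0,(p₁−p₀)/p₁} ≤ PN ≤ min{1,(1−p₀)/p₁}.
  lower = (p₁ − p₀)/p₁ = 0.27194 / 0.86994 ≈ 0.3126
  upper = min{1, (1 − p₀)/p₁} = 0.402 / 0.86994 ≈ 0.4621

0.313 ≤ PN ≤ 0.462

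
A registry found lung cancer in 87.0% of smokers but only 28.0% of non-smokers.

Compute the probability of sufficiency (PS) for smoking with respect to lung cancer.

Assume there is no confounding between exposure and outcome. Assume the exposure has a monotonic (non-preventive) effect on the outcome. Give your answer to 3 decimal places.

PS ≈ 0.819

p₁ = 0.87, p₀ = 0.28.
Under exogeneity and monotonicity, PS = (p₁ − p₀) / (1 − p₀).
PS = (0.87 − 0.28) / (1 − 0.28) = 0.59 / 0.72 ≈ 0.8194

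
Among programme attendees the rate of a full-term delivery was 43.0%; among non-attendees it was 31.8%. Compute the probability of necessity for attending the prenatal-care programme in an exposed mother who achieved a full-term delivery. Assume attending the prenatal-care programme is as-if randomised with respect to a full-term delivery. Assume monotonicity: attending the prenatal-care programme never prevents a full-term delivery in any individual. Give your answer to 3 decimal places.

PN ≈ 0.260

p₁ = 0.43, p₀ = 0.318.
Under exogeneity and monotonicity, PN = (p₁ − p₀) / p₁.
PN = (0.43 − 0.318) / 0.43 = 0.112 / 0.43 ≈ 0.2605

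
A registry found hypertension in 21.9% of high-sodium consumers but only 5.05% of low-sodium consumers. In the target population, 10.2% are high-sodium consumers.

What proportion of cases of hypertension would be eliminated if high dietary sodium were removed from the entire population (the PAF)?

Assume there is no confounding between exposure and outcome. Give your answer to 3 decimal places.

PAF ≈ 0.254

p₁ = 0.219, p₀ = 0.0505.
Overall risk P(Y=1) = π·p₁ + (1−π)·p₀ = 0.102×0.219 + 0.898×0.0505 = 0.067687.
Under exogeneity, PAF = [P(Y=1) − p₀] / P(Y=1).
PAF = (0.067687 − 0.0505) / 0.067687 ≈ 0.2539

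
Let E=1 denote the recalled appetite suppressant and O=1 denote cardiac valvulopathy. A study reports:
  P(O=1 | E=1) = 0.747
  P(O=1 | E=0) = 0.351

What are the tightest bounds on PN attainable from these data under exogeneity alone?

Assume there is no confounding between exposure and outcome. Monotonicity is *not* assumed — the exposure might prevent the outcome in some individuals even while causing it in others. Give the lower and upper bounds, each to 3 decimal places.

0.530 ≤ PN ≤ 0.869

Let p₁ = 0.747, p₀ = 0.351.
Under exogeneity alone the bounds on PN are max{0,(p₁−p₀)/p₁} ≤ PN ≤ min{1,(1−p₀)/p₁}.
  lower = (p₁ − p₀)/p₁ = 0.396 / 0.747 ≈ 0.5301
  upper = min{1, (1 − p₀)/p₁} = 0.649 / 0.747 ≈ 0.8688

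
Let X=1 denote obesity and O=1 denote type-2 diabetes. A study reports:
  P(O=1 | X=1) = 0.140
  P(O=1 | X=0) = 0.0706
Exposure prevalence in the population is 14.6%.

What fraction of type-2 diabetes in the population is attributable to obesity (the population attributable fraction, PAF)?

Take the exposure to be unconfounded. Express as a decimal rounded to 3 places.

Let p₁ = 0.14, p₀ = 0.0706.
Overall risk P(Y=1) = π·p₁ + (1−π)·p₀ = 0.146×0.14 + 0.854×0.0706 = 0.080732.
Under exogeneity, PAF = [P(Y=1) − p₀] / P(Y=1).
PAF = (0.080732 − 0.0706) / 0.080732 ≈ 0.1255

PAF ≈ 0.126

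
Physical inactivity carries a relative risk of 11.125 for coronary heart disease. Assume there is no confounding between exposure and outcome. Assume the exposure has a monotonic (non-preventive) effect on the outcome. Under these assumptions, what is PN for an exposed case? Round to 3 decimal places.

Under exogeneity and monotonicity, PN = (RR − 1) / RR = 1 − 1/RR.
PN = (11.125 − 1) / 11.125 = 10.12 / 11.125 ≈ 0.9101

PN ≈ 0.910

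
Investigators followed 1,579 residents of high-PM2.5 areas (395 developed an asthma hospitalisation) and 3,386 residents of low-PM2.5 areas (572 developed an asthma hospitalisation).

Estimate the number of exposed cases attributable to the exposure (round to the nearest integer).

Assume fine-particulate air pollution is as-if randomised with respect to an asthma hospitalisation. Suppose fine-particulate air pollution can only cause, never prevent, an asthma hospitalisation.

about 128 cases

p₁ = P(outcome | exposed) = 395/1579 = 0.25016
p₀ = P(outcome | unexposed) = 572/3386 = 0.16893
PN = (p₁ − p₀)/p₁ = (0.25016 − 0.16893) / 0.25016 ≈ 0.32470.
Attributable cases ≈ PN × (exposed cases) = 0.32470 × 395 ≈ 128.26.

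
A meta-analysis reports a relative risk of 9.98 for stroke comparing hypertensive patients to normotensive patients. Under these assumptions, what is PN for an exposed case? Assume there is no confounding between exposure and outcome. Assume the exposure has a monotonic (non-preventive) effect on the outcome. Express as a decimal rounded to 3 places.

Under exogeneity and monotonicity, PN = (RR − 1) / RR = 1 − 1/RR.
PN = (9.98 − 1) / 9.98 = 8.98 / 9.98 ≈ 0.8998

PN ≈ 0.900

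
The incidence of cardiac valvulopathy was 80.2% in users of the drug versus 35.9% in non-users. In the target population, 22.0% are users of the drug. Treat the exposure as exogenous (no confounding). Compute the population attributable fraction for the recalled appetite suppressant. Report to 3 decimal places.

p₁ = 0.802, p₀ = 0.359.
Overall risk P(Y=1) = π·p₁ + (1−π)·p₀ = 0.22×0.802 + 0.78×0.359 = 0.45646.
Under exogeneity, PAF = [P(Y=1) − p₀] / P(Y=1).
PAF = (0.45646 − 0.359) / 0.45646 ≈ 0.2135

PAF ≈ 0.214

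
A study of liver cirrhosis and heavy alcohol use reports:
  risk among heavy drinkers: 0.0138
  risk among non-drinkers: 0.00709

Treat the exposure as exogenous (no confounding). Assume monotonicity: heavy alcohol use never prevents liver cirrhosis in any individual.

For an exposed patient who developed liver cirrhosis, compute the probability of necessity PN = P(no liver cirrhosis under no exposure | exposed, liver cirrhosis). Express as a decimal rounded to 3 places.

PN ≈ 0.486

Let p₁ = 0.0138, p₀ = 0.00709.
Under exogeneity and monotonicity, PN = (p₁ − p₀) / p₁.
PN = (0.0138 − 0.00709) / 0.0138 = 0.00671 / 0.0138 ≈ 0.4862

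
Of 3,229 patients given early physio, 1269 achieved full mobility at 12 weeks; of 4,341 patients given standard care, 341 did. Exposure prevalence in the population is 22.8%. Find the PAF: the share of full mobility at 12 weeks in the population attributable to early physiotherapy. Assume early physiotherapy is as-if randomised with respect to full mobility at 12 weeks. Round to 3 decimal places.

p₁ = P(outcome | exposed) = 1269/3229 = 0.393
p₀ = P(outcome | unexposed) = 341/4341 = 0.078553
Overall risk P(Y=1) = π·p₁ + (1−π)·p₀ = 0.228×0.393 + 0.772×0.078553 = 0.15025.
Under exogeneity, PAF = [P(Y=1) − p₀] / P(Y=1).
PAF = (0.15025 − 0.078553) / 0.15025 ≈ 0.4772

PAF ≈ 0.477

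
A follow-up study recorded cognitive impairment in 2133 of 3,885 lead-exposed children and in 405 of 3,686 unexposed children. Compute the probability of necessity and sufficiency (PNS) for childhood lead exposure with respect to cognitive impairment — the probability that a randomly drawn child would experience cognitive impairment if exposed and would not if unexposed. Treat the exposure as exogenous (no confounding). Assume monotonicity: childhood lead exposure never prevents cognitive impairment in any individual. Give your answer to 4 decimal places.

PNS ≈ 0.4392

p₁ = P(outcome | exposed) = 2133/3885 = 0.54903
p₀ = P(outcome | unexposed) = 405/3686 = 0.10988
Under exogeneity and monotonicity, PNS = p₁ − p₀.
PNS = 0.54903 − 0.10988 = 0.43916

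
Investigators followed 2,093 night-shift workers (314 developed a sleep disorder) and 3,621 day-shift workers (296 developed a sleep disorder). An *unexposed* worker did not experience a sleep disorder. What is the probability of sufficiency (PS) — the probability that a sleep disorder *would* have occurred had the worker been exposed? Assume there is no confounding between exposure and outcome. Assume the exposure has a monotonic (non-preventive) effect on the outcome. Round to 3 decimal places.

p₁ = P(outcome | exposed) = 314/2093 = 0.15002
p₀ = P(outcome | unexposed) = 296/3621 = 0.081745
Under exogeneity and monotonicity, PS = (p₁ − p₀) / (1 − p₀).
PS = (0.15002 − 0.081745) / (1 − 0.081745) = 0.068279 / 0.91825 ≈ 0.0744

PS ≈ 0.074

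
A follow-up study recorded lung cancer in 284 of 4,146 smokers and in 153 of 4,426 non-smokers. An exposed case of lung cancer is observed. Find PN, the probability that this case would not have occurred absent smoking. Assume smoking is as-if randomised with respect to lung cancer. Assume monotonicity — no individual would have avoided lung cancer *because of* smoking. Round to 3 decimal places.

PN ≈ 0.495

p₁ = P(outcome | exposed) = 284/4146 = 0.0685
p₀ = P(outcome | unexposed) = 153/4426 = 0.034568
Under exogeneity and monotonicity, PN = (p₁ − p₀) / p₁.
PN = (0.0685 − 0.034568) / 0.0685 = 0.033931 / 0.0685 ≈ 0.4953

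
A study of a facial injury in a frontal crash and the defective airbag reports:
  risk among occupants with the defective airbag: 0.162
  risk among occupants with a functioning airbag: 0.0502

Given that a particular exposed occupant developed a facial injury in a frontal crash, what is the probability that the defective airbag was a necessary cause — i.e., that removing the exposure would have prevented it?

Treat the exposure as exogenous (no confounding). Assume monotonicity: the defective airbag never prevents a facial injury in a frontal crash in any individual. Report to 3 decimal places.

Let p₁ = 0.162, p₀ = 0.0502.
Under exogeneity and monotonicity, PN = (p₁ − p₀) / p₁.
PN = (0.162 − 0.0502) / 0.162 = 0.1118 / 0.162 ≈ 0.6901

PN ≈ 0.690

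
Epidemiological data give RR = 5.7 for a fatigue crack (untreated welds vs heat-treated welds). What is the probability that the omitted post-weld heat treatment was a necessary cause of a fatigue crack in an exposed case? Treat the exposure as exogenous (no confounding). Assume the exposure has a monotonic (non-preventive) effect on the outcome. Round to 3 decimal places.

Under exogeneity and monotonicity, PN = (RR − 1) / RR = 1 − 1/RR.
PN = (5.7 − 1) / 5.7 = 4.7 / 5.7 ≈ 0.8246

PN ≈ 0.825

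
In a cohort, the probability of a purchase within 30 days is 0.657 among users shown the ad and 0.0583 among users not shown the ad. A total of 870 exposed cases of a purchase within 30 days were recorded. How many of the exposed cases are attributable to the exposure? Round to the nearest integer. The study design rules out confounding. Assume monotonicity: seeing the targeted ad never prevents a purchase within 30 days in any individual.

about 793 cases

Let p₁ = 0.657, p₀ = 0.0583.
PN = (p₁ − p₀)/p₁ = (0.657 − 0.0583) / 0.657 ≈ 0.91126.
Attributable cases ≈ PN × (exposed cases) = 0.91126 × 870 ≈ 792.80.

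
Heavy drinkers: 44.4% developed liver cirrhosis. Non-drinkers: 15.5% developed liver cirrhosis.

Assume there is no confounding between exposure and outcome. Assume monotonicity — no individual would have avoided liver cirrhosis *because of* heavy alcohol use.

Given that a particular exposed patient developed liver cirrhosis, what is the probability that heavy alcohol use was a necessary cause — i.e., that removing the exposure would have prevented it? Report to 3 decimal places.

PN ≈ 0.651

p₁ = 0.444, p₀ = 0.155.
Under exogeneity and monotonicity, PN = (p₁ − p₀) / p₁.
PN = (0.444 − 0.155) / 0.444 = 0.289 / 0.444 ≈ 0.6509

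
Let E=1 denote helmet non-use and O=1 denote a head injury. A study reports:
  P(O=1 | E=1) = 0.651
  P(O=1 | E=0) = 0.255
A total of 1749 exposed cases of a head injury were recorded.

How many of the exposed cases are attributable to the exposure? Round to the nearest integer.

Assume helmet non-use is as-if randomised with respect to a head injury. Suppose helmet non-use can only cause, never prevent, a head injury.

about 1064 cases

Let p₁ = 0.651, p₀ = 0.255.
PN = (p₁ − p₀)/p₁ = (0.651 − 0.255) / 0.651 ≈ 0.60829.
Attributable cases ≈ PN × (exposed cases) = 0.60829 × 1749 ≈ 1063.91.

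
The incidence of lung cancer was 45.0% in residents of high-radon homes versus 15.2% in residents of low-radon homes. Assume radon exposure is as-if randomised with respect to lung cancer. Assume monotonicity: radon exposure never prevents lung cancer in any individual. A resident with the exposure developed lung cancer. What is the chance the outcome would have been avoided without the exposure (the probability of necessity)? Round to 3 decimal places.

PN ≈ 0.662

p₁ = 0.45, p₀ = 0.152.
Under exogeneity and monotonicity, PN = (p₁ − p₀) / p₁.
PN = (0.45 − 0.152) / 0.45 = 0.298 / 0.45 ≈ 0.6622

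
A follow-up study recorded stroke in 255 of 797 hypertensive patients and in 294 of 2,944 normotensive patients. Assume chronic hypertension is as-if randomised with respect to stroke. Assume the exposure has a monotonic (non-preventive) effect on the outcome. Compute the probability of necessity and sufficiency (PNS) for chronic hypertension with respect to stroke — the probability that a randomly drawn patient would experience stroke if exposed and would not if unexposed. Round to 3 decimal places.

p₁ = P(outcome | exposed) = 255/797 = 0.31995
p₀ = P(outcome | unexposed) = 294/2944 = 0.099864
Under exogeneity and monotonicity, PNS = p₁ − p₀.
PNS = 0.31995 − 0.099864 = 0.22009

PNS ≈ 0.220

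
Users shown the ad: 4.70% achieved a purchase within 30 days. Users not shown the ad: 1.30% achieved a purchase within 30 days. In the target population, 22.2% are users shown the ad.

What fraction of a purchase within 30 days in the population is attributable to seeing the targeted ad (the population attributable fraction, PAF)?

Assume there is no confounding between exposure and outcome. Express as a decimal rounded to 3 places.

PAF ≈ 0.367

p₁ = 0.047, p₀ = 0.013.
Overall risk P(Y=1) = π·p₁ + (1−π)·p₀ = 0.222×0.047 + 0.778×0.013 = 0.020548.
Under exogeneity, PAF = [P(Y=1) − p₀] / P(Y=1).
PAF = (0.020548 − 0.013) / 0.020548 ≈ 0.3673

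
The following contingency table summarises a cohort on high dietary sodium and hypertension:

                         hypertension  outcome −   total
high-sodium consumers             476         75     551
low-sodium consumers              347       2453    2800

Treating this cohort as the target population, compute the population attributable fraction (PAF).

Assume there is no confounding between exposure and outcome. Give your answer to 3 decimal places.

PAF ≈ 0.495

p₁ = P(outcome | exposed) = 476/551 = 0.86388
p₀ = P(outcome | unexposed) = 347/2800 = 0.12393
Exposure prevalence π = 551/3351 = 0.16443; overall risk P(Y=1) = 0.2456.
Under exogeneity, PAF = [P(Y=1) − p₀]/P(Y=1).
PAF = (0.2456 − 0.12393) / 0.2456 ≈ 0.4954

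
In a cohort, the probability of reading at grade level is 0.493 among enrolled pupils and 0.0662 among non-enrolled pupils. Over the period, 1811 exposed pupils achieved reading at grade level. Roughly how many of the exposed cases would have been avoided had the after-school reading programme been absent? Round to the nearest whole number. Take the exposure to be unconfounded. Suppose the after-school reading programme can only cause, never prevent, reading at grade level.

Let p₁ = 0.493, p₀ = 0.0662.
PN = (p₁ − p₀)/p₁ = (0.493 − 0.0662) / 0.493 ≈ 0.86572.
Attributable cases ≈ PN × (exposed cases) = 0.86572 × 1811 ≈ 1567.82.

about 1568 cases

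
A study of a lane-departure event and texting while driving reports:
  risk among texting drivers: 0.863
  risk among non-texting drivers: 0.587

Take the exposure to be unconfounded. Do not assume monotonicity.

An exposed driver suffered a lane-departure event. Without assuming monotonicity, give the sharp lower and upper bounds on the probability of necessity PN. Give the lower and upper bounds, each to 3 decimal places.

0.320 ≤ PN ≤ 0.479

Let p₁ = 0.863, p₀ = 0.587.
Under exogeneity alone the bounds on PN are max{0,(p₁−p₀)/p₁} ≤ PN ≤ min{1,(1−p₀)/p₁}.
  lower = (p₁ − p₀)/p₁ = 0.276 / 0.863 ≈ 0.3198
  upper = min{1, (1 − p₀)/p₁} = 0.413 / 0.863 ≈ 0.4786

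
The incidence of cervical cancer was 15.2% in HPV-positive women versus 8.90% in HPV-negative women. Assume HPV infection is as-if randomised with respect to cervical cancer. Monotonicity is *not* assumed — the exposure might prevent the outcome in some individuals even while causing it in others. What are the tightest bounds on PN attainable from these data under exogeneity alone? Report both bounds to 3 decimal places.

p₁ = 0.152, p₀ = 0.089.
Under exogeneity alone the bounds on PN are max{0,(p₁−p₀)/p₁} ≤ PN ≤ min{1,(1−p₀)/p₁}.
  lower = (p₁ − p₀)/p₁ = 0.063 / 0.152 ≈ 0.4145
  upper = min{1, (1 − p₀)/p₁} = 0.911 / 0.152 ≈ 5.9934 → capped at 1

0.414 ≤ PN ≤ 1.000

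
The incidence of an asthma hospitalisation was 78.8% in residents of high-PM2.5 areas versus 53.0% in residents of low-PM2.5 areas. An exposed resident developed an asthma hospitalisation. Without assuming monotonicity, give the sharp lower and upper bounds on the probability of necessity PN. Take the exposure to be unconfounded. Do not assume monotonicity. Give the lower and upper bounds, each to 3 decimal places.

p₁ = 0.788, p₀ = 0.53.
Under exogeneity alone the bounds on PN are max{0,(p₁−p₀)/p₁} ≤ PN ≤ min{1,(1−p₀)/p₁}.
  lower = (p₁ − p₀)/p₁ = 0.258 / 0.788 ≈ 0.3274
  upper = min{1, (1 − p₀)/p₁} = 0.47 / 0.788 ≈ 0.5964

0.327 ≤ PN ≤ 0.596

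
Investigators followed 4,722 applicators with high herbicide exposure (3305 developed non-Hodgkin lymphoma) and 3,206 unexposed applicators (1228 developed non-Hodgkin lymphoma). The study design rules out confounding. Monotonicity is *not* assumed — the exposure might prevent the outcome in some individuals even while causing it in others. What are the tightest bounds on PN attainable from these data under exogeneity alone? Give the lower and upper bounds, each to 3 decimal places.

0.453 ≤ PN ≤ 0.881

p₁ = P(outcome | exposed) = 3305/4722 = 0.69992
p₀ = P(outcome | unexposed) = 1228/3206 = 0.38303
Under exogeneity alone the bounds on PN are max{0,(p₁−p₀)/p₁} ≤ PN ≤ min{1,(1−p₀)/p₁}.
  lower = (p₁ − p₀)/p₁ = 0.31688 / 0.69992 ≈ 0.4527
  upper = min{1, (1 − p₀)/p₁} = 0.61697 / 0.69992 ≈ 0.8815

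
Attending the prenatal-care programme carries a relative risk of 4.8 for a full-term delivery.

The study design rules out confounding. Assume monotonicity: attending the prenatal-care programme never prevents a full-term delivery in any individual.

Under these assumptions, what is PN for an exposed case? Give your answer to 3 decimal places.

Under exogeneity and monotonicity, PN = (RR − 1) / RR = 1 − 1/RR.
PN = (4.8 − 1) / 4.8 = 3.8 / 4.8 ≈ 0.7917

PN ≈ 0.792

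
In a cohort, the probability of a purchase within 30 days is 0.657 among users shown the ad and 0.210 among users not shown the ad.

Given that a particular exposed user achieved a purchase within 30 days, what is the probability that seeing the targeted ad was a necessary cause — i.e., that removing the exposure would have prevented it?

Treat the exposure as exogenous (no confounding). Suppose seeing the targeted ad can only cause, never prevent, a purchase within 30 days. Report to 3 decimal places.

PN ≈ 0.680

Let p₁ = 0.657, p₀ = 0.21.
Under exogeneity and monotonicity, PN = (p₁ − p₀) / p₁.
PN = (0.657 − 0.21) / 0.657 = 0.447 / 0.657 ≈ 0.6804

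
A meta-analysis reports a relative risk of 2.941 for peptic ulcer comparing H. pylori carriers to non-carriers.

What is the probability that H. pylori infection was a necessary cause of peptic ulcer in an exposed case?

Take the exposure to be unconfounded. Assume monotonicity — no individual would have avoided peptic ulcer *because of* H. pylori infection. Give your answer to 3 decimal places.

Under exogeneity and monotonicity, PN = (RR − 1) / RR = 1 − 1/RR.
PN = (2.941 − 1) / 2.941 = 1.941 / 2.941 ≈ 0.6600

PN ≈ 0.660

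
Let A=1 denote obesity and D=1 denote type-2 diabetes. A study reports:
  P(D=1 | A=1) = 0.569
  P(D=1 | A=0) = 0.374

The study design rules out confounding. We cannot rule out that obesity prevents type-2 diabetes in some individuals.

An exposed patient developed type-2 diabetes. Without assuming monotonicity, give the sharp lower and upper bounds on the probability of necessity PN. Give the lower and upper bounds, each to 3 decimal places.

0.343 ≤ PN ≤ 1.000

Let p₁ = 0.569, p₀ = 0.374.
Under exogeneity alone the bounds on PN are max{0,(p₁−p₀)/p₁} ≤ PN ≤ min{1,(1−p₀)/p₁}.
  lower = (p₁ − p₀)/p₁ = 0.195 / 0.569 ≈ 0.3427
  upper = min{1, (1 − p₀)/p₁} = 0.626 / 0.569 ≈ 1.1002 → capped at 1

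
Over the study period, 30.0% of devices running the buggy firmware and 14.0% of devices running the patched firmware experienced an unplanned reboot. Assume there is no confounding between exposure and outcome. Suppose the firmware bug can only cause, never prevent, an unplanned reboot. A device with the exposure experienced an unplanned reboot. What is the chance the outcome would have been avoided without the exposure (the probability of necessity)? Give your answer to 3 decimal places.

PN ≈ 0.533

p₁ = 0.3, p₀ = 0.14.
Under exogeneity and monotonicity, PN = (p₁ − p₀) / p₁.
PN = (0.3 − 0.14) / 0.3 = 0.16 / 0.3 ≈ 0.5333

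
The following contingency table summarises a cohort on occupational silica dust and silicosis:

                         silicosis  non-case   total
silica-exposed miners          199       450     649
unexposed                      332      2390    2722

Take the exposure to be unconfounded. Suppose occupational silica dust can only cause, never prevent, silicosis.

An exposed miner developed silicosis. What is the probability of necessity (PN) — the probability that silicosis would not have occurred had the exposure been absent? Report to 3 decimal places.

PN ≈ 0.602

p₁ = P(outcome | exposed) = 199/649 = 0.30663
p₀ = P(outcome | unexposed) = 332/2722 = 0.12197
Under exogeneity and monotonicity, PN = (p₁ − p₀) / p₁.
PN = (0.30663 − 0.12197) / 0.30663 = 0.18466 / 0.30663 ≈ 0.6022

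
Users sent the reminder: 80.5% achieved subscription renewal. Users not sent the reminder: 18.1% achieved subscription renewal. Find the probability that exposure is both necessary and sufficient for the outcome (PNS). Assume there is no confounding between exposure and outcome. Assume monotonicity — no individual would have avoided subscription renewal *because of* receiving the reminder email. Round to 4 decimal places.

PNS ≈ 0.6240

p₁ = 0.805, p₀ = 0.181.
Under exogeneity and monotonicity, PNS = p₁ − p₀.
PNS = 0.805 − 0.181 = 0.624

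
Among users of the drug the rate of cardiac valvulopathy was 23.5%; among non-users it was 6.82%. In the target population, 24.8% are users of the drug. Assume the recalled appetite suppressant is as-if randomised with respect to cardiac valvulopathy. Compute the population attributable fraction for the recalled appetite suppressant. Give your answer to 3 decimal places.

p₁ = 0.235, p₀ = 0.0682.
Overall risk P(Y=1) = π·p₁ + (1−π)·p₀ = 0.248×0.235 + 0.752×0.0682 = 0.10957.
Under exogeneity, PAF = [P(Y=1) − p₀] / P(Y=1).
PAF = (0.10957 − 0.0682) / 0.10957 ≈ 0.3775

PAF ≈ 0.378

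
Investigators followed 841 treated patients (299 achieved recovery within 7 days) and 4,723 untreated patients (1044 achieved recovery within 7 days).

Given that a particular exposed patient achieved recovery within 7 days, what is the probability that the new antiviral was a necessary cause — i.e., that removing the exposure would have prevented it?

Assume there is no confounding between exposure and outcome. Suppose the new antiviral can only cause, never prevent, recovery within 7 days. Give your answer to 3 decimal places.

p₁ = P(outcome | exposed) = 299/841 = 0.35553
p₀ = P(outcome | unexposed) = 1044/4723 = 0.22105
Under exogeneity and monotonicity, PN = (p₁ − p₀) / p₁.
PN = (0.35553 − 0.22105) / 0.35553 = 0.13448 / 0.35553 ≈ 0.3783

PN ≈ 0.378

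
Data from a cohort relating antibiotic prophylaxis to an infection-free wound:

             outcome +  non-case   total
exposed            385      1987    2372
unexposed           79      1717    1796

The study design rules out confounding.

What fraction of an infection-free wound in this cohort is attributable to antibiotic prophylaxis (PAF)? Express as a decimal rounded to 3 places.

p₁ = P(outcome | exposed) = 385/2372 = 0.16231
p₀ = P(outcome | unexposed) = 79/1796 = 0.043987
Exposure prevalence π = 2372/4168 = 0.5691; overall risk P(Y=1) = 0.11132.
Under exogeneity, PAF = [P(Y=1) − p₀]/P(Y=1).
PAF = (0.11132 − 0.043987) / 0.11132 ≈ 0.6049

PAF ≈ 0.605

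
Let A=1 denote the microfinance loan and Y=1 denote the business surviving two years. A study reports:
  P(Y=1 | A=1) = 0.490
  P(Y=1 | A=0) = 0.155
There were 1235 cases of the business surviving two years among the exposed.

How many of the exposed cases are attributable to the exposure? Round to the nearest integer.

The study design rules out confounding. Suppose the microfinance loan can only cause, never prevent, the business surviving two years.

Let p₁ = 0.49, p₀ = 0.155.
PN = (p₁ − p₀)/p₁ = (0.49 − 0.155) / 0.49 ≈ 0.68367.
Attributable cases ≈ PN × (exposed cases) = 0.68367 × 1235 ≈ 844.34.

about 844 cases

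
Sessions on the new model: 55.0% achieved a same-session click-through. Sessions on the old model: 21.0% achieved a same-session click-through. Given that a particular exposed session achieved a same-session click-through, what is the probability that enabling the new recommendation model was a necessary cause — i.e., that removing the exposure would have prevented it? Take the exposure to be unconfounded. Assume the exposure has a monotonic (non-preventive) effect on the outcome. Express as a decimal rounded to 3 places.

p₁ = 0.55, p₀ = 0.21.
Under exogeneity and monotonicity, PN = (p₁ − p₀) / p₁.
PN = (0.55 − 0.21) / 0.55 = 0.34 / 0.55 ≈ 0.6182

PN ≈ 0.618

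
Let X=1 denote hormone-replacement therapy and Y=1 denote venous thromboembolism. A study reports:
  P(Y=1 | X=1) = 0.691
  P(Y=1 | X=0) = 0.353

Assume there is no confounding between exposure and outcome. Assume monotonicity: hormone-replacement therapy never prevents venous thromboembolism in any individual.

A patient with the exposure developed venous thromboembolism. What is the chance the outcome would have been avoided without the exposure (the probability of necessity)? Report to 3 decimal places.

PN ≈ 0.489

Let p₁ = 0.691, p₀ = 0.353.
Under exogeneity and monotonicity, PN = (p₁ − p₀) / p₁.
PN = (0.691 − 0.353) / 0.691 = 0.338 / 0.691 ≈ 0.4891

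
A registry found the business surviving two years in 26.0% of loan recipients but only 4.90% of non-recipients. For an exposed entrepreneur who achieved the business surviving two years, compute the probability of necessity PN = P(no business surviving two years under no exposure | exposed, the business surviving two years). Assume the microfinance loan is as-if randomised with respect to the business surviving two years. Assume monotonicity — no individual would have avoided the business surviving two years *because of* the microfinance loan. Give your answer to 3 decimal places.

PN ≈ 0.812

p₁ = 0.26, p₀ = 0.049.
Under exogeneity and monotonicity, PN = (p₁ − p₀) / p₁.
PN = (0.26 − 0.049) / 0.26 = 0.211 / 0.26 ≈ 0.8115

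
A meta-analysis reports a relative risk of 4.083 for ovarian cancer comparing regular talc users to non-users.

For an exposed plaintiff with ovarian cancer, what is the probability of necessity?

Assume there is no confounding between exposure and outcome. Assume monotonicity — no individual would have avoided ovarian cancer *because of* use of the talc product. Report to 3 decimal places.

Under exogeneity and monotonicity, PN = (RR − 1) / RR = 1 − 1/RR.
PN = (4.083 − 1) / 4.083 = 3.083 / 4.083 ≈ 0.7551

PN ≈ 0.755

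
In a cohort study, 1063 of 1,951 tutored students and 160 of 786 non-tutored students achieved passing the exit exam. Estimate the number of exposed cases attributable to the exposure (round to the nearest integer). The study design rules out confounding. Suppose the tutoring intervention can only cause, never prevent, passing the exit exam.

about 666 cases

p₁ = P(outcome | exposed) = 1063/1951 = 0.54485
p₀ = P(outcome | unexposed) = 160/786 = 0.20356
PN = (p₁ − p₀)/p₁ = (0.54485 − 0.20356) / 0.54485 ≈ 0.62639.
Attributable cases ≈ PN × (exposed cases) = 0.62639 × 1063 ≈ 665.85.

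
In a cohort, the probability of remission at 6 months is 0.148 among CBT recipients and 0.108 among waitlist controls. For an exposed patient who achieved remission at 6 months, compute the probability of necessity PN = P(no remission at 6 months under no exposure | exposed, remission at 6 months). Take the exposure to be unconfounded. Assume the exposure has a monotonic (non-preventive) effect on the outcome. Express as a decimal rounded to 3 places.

PN ≈ 0.270

Let p₁ = 0.148, p₀ = 0.108.
Under exogeneity and monotonicity, PN = (p₁ − p₀) / p₁.
PN = (0.148 − 0.108) / 0.148 = 0.04 / 0.148 ≈ 0.2703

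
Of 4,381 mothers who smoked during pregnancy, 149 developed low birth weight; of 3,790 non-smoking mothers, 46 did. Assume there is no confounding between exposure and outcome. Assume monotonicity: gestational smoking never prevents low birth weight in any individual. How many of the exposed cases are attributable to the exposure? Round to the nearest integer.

about 96 cases

p₁ = P(outcome | exposed) = 149/4381 = 0.03401
p₀ = P(outcome | unexposed) = 46/3790 = 0.012137
PN = (p₁ − p₀)/p₁ = (0.03401 − 0.012137) / 0.03401 ≈ 0.64313.
Attributable cases ≈ PN × (exposed cases) = 0.64313 × 149 ≈ 95.83.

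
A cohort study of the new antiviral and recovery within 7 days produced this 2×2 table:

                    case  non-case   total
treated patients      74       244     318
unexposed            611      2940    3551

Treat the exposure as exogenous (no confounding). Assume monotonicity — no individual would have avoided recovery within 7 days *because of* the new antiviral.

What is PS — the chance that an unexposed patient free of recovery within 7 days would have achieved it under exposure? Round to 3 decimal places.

p₁ = P(outcome | exposed) = 74/318 = 0.2327
p₀ = P(outcome | unexposed) = 611/3551 = 0.17206
Under exogeneity and monotonicity, PS = (p₁ − p₀)/(1 − p₀).
PS = (0.2327 − 0.17206) / 0.82794 ≈ 0.0732

PS ≈ 0.073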